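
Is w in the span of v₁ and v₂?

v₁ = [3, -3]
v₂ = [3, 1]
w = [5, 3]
Yes

Form the augmented matrix and row-reduce:
[v₁|v₂|w] = 
  [  3,   3,   5]
  [ -3,   1,   3]
R2 → R2 + (1)·R1
REF = 
  [  3,   3,   5]
  [  0,   4,   8]

No row of the form [0 0 | nonzero], so the system is consistent. Back-substitution gives c₁ = -1/3, c₂ = 2: w = (-1/3)·v₁ + (2)·v₂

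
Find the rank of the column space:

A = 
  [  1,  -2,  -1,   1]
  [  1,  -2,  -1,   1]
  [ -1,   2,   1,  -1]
Row reduce:
R2 → R2 - (1)·R1
R3 → R3 + (1)·R1
REF = 
  [  1,  -2,  -1,   1]
  [  0,   0,   0,   0]
  [  0,   0,   0,   0]
Pivot columns: 1 → 1 pivot.
dim(Col(A)) = number of pivot columns = 1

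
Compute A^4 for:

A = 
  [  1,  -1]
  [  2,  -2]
A^4 = 
  [ -1,   1]
  [ -2,   2]

A² = A·A:
A²[1,1] = (1)(1) + (-1)(2) = -1
A²[1,2] = (1)(-1) + (-1)(-2) = 1
A²[2,1] = (2)(1) + (-2)(2) = -2
A²[2,2] = (2)(-1) + (-2)(-2) = 2
A² = 
  [ -1,   1]
  [ -2,   2]

A^3 = A^2·A:
A^3[1,1] = (-1)(1) + (1)(2) = 1
A^3[1,2] = (-1)(-1) + (1)(-2) = -1
A^3[2,1] = (-2)(1) + (2)(2) = 2
A^3[2,2] = (-2)(-1) + (2)(-2) = -2
A^3 = 
  [  1,  -1]
  [  2,  -2]

A^4 = A^3·A:
A^4[1,1] = (1)(1) + (-1)(2) = -1
A^4[1,2] = (1)(-1) + (-1)(-2) = 1
A^4[2,1] = (2)(1) + (-2)(2) = -2
A^4[2,2] = (2)(-1) + (-2)(-2) = 2
A^4 = 
  [ -1,   1]
  [ -2,   2]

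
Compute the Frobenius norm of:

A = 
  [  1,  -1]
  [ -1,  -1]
||A||_F = 2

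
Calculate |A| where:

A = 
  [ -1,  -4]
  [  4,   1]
15

For a 2×2 matrix, det = ad - bc = (-1)(1) - (-4)(4) = 15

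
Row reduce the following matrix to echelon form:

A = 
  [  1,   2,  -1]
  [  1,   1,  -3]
Row operations:
R2 → R2 - (1)·R1

Resulting echelon form:
REF = 
  [  1,   2,  -1]
  [  0,  -1,  -2]

Rank = 2 (number of non-zero pivot rows).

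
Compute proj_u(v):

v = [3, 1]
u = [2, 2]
proj_u(v) = [2, 2]

v·u = (3)(2) + (1)(2) = 8
u·u = (2)² + (2)² = 8
proj_u(v) = (v·u / u·u) × u = (8/8) × u = (1) × u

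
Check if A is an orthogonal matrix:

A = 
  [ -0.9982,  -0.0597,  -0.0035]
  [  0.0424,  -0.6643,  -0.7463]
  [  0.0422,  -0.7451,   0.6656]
Yes

AᵀA = 
  [  1,   0,  -0.0001]
  [  0,   1,   0]
  [ -0.0001,   0,   1]
≈ I (equal to I up to the 4-dp rounding of the entries)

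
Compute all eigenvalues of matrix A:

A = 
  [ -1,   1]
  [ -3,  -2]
tr(A) = -3, det(A) = 5
Characteristic polynomial: λ² - tr(A)λ + det(A) = λ² + 3λ + 5
λ² + 3λ + 5 = 0  ⇒  λ = (-3 ± √((3)² - 4·(5)))/2 = (-3 ± √(-11))/2
  = (-3 + i√11)/2,  (-3 - i√11)/2

λ = (-3 + i√11)/2, (-3 - i√11)/2  (≈ -1.5 + 1.658i, -1.5 - 1.658i)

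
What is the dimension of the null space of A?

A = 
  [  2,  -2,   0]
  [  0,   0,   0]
nullity(A) = 2

Row reduce:
(no row operations needed)
REF = 
  [  2,  -2,   0]
  [  0,   0,   0]
Pivot columns: 1 → 1 pivot.
rank(A) = 1, so nullity(A) = 3 - 1 = 2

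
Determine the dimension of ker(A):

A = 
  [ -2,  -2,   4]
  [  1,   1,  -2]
nullity(A) = 2

Row reduce:
R2 → R2 + (1/2)·R1
REF = 
  [ -2,  -2,   4]
  [  0,   0,   0]
Pivot columns: 1 → 1 pivot.
rank(A) = 1, so nullity(A) = 3 - 1 = 2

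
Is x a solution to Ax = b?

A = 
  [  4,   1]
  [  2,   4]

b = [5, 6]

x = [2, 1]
No

Ax = [9, 8] ≠ b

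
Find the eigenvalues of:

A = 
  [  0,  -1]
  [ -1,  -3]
tr(A) = -3, det(A) = -1
Characteristic polynomial: λ² - tr(A)λ + det(A) = λ² + 3λ - 1
λ² + 3λ - 1 = 0  ⇒  λ = (-3 ± √((3)² - 4·(-1)))/2 = (-3 ± √(13))/2
  = (-3 + √13)/2,  (-3 - √13)/2

λ = (-3 + √13)/2, (-3 - √13)/2  (≈ 0.3028, -3.303)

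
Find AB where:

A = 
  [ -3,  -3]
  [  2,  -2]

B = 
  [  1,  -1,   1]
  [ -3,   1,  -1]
A is 2×2 and B is 2×3, so AB is 2×3. Each entry is (row of A)·(column of B):
AB[1,1] = (-3)(1) + (-3)(-3) = 6
AB[1,2] = (-3)(-1) + (-3)(1) = 0
AB[1,3] = (-3)(1) + (-3)(-1) = 0
AB[2,1] = (2)(1) + (-2)(-3) = 8
AB[2,2] = (2)(-1) + (-2)(1) = -4
AB[2,3] = (2)(1) + (-2)(-1) = 4

AB = 
  [  6,   0,   0]
  [  8,  -4,   4]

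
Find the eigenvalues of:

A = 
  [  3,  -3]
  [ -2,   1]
tr(A) = 4, det(A) = -3
Characteristic polynomial: λ² - tr(A)λ + det(A) = λ² - 4λ - 3
λ² - 4λ - 3 = 0  ⇒  λ = (4 ± √((-4)² - 4·(-3)))/2 = (4 ± √(28))/2
  = 2 + √7,  2 - √7

λ = 2 + √7, 2 - √7  (≈ 4.646, -0.6458)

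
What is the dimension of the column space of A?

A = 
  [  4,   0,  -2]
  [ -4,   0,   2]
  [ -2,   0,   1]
Row reduce:
R2 → R2 + (1)·R1
R3 → R3 + (1/2)·R1
REF = 
  [  4,   0,  -2]
  [  0,   0,   0]
  [  0,   0,   0]
Pivot columns: 1 → 1 pivot.
dim(Col(A)) = number of pivot columns = 1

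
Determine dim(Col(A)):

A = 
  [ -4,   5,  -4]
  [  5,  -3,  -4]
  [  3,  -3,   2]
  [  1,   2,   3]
dim(Col(A)) = 3

Row reduce:
R2 → R2 + (5/4)·R1
R3 → R3 + (3/4)·R1
R4 → R4 + (1/4)·R1
R3 → R3 - (3/13)·R2
R4 → R4 - (1)·R2
R4 → R4 - (143/14)·R3
REF = 
  [   -4,     5,    -4]
  [    0,  13/4,    -9]
  [    0,     0, 14/13]
  [    0,     0,     0]
Pivot columns: 1, 2, 3 → 3 pivots.
dim(Col(A)) = number of pivot columns = 3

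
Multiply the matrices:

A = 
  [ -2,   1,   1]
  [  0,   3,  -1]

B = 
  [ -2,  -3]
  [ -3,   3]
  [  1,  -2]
AB = 
  [  2,   7]
  [-10,  11]

A is 2×3 and B is 3×2, so AB is 2×2. Each entry is (row of A)·(column of B):
AB[1,1] = (-2)(-2) + (1)(-3) + (1)(1) = 2
AB[1,2] = (-2)(-3) + (1)(3) + (1)(-2) = 7
AB[2,1] = (0)(-2) + (3)(-3) + (-1)(1) = -10
AB[2,2] = (0)(-3) + (3)(3) + (-1)(-2) = 11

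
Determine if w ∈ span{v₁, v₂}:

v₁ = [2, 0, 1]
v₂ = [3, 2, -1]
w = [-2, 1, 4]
No

Form the augmented matrix and row-reduce:
[v₁|v₂|w] = 
  [  2,   3,  -2]
  [  0,   2,   1]
  [  1,  -1,   4]
R3 → R3 - (1/2)·R1
R3 → R3 + (5/4)·R2
REF = 
  [   2,    3,   -2]
  [   0,    2,    1]
  [   0,    0, 25/4]

Row 3 reads [0 0 | 25/4], i.e. 0 = 25/4, so the system is inconsistent and w ∉ span{v₁, v₂}.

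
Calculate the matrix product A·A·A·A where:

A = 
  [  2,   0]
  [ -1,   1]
A² = A·A:
A²[1,1] = (2)(2) + (0)(-1) = 4
A²[1,2] = (2)(0) + (0)(1) = 0
A²[2,1] = (-1)(2) + (1)(-1) = -3
A²[2,2] = (-1)(0) + (1)(1) = 1
A² = 
  [  4,   0]
  [ -3,   1]

A^3 = A^2·A:
A^3[1,1] = (4)(2) + (0)(-1) = 8
A^3[1,2] = (4)(0) + (0)(1) = 0
A^3[2,1] = (-3)(2) + (1)(-1) = -7
A^3[2,2] = (-3)(0) + (1)(1) = 1
A^3 = 
  [  8,   0]
  [ -7,   1]

A^4 = A^3·A:
A^4[1,1] = (8)(2) + (0)(-1) = 16
A^4[1,2] = (8)(0) + (0)(1) = 0
A^4[2,1] = (-7)(2) + (1)(-1) = -15
A^4[2,2] = (-7)(0) + (1)(1) = 1
A^4 = 
  [ 16,   0]
  [-15,   1]

Therefore
A^4 = 
  [ 16,   0]
  [-15,   1]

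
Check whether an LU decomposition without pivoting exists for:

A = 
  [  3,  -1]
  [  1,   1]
Yes.
A[1,1] = 3 ≠ 0, so Gaussian elimination proceeds without a row swap: multiplier ℓ₂₁ = (1)/(3) = 1/3, and U[2,2] = 1 - (1/3)(-1) = 4/3.
L = 
  [  1,   0]
  [1/3,   1]
U = 
  [  3,  -1]
  [  0, 4/3]
Check row 2 of LU: [(1/3)(3), (1/3)(-1) + (4/3)] = [1, 1] = row 2 of A ✓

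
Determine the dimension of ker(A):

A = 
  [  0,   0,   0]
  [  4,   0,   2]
nullity(A) = 2

Row reduce:
Swap R1 ↔ R2
REF = 
  [  4,   0,   2]
  [  0,   0,   0]
Pivot columns: 1 → 1 pivot.
rank(A) = 1, so nullity(A) = 3 - 1 = 2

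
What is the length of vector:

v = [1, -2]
2.236

||v||₂ = √((1)² + (-2)²) = √5 = 2.236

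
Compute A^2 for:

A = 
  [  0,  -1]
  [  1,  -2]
A² = A·A:
A²[1,1] = (0)(0) + (-1)(1) = -1
A²[1,2] = (0)(-1) + (-1)(-2) = 2
A²[2,1] = (1)(0) + (-2)(1) = -2
A²[2,2] = (1)(-1) + (-2)(-2) = 3
A² = 
  [ -1,   2]
  [ -2,   3]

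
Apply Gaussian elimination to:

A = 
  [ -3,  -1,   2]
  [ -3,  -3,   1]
Row operations:
R2 → R2 - (1)·R1

Resulting echelon form:
REF = 
  [ -3,  -1,   2]
  [  0,  -2,  -1]

Rank = 2 (number of non-zero pivot rows).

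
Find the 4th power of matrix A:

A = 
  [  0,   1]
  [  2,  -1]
A² = A·A:
A²[1,1] = (0)(0) + (1)(2) = 2
A²[1,2] = (0)(1) + (1)(-1) = -1
A²[2,1] = (2)(0) + (-1)(2) = -2
A²[2,2] = (2)(1) + (-1)(-1) = 3
A² = 
  [  2,  -1]
  [ -2,   3]

A^3 = A^2·A:
A^3[1,1] = (2)(0) + (-1)(2) = -2
A^3[1,2] = (2)(1) + (-1)(-1) = 3
A^3[2,1] = (-2)(0) + (3)(2) = 6
A^3[2,2] = (-2)(1) + (3)(-1) = -5
A^3 = 
  [ -2,   3]
  [  6,  -5]

A^4 = A^3·A:
A^4[1,1] = (-2)(0) + (3)(2) = 6
A^4[1,2] = (-2)(1) + (3)(-1) = -5
A^4[2,1] = (6)(0) + (-5)(2) = -10
A^4[2,2] = (6)(1) + (-5)(-1) = 11
A^4 = 
  [  6,  -5]
  [-10,  11]

Therefore
A^4 = 
  [  6,  -5]
  [-10,  11]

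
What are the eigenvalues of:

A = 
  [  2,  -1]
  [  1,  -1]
λ = (1 + √5)/2, (1 - √5)/2  (≈ 1.618, -0.618)

tr(A) = 1, det(A) = -1
Characteristic polynomial: λ² - tr(A)λ + det(A) = λ² - λ - 1
λ² - λ - 1 = 0  ⇒  λ = (1 ± √((-1)² - 4·(-1)))/2 = (1 ± √(5))/2
  = (1 + √5)/2,  (1 - √5)/2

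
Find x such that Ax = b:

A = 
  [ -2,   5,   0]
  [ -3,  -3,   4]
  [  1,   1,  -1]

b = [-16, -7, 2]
x = [3, -2, -1]

Row reduce the augmented matrix [A|b]:
R2 → R2 - (3/2)·R1
R3 → R3 + (1/2)·R1
R3 → R3 + (1/3)·R2
REF = 
  [   -2,     5,     0,   -16]
  [    0, -21/2,     4,    17]
  [    0,     0,   1/3,  -1/3]

Back-substitution:
x₃ = (-1/3) / (1/3) = -1
x₂ = (17 - (4)(-1)) / (-21/2) = -2
x₁ = (-16 - (5)(-2) - (0)(-1)) / (-2) = 3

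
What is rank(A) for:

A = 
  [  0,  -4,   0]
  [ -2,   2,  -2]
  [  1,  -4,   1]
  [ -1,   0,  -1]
rank(A) = 2

Row reduce:
Swap R1 ↔ R2
R3 → R3 + (1/2)·R1
R4 → R4 - (1/2)·R1
R3 → R3 - (3/4)·R2
R4 → R4 - (1/4)·R2
REF = 
  [ -2,   2,  -2]
  [  0,  -4,   0]
  [  0,   0,   0]
  [  0,   0,   0]
Pivot columns: 1, 2 → 2 pivots.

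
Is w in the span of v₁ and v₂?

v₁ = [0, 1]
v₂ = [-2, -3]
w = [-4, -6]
Yes

Form the augmented matrix and row-reduce:
[v₁|v₂|w] = 
  [  0,  -2,  -4]
  [  1,  -3,  -6]
Swap R1 ↔ R2
REF = 
  [  1,  -3,  -6]
  [  0,  -2,  -4]

No row of the form [0 0 | nonzero], so the system is consistent. Back-substitution gives c₁ = 0, c₂ = 2: w = (0)·v₁ + (2)·v₂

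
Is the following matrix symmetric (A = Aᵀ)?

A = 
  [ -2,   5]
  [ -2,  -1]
No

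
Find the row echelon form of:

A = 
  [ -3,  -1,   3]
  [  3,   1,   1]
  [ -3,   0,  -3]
Row operations:
R2 → R2 + (1)·R1
R3 → R3 - (1)·R1
Swap R2 ↔ R3

Resulting echelon form:
REF = 
  [ -3,  -1,   3]
  [  0,   1,  -6]
  [  0,   0,   4]

Rank = 3 (number of non-zero pivot rows).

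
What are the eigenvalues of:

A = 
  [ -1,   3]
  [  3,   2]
λ = (1 + 3√5)/2, (1 - 3√5)/2  (≈ 3.854, -2.854)

tr(A) = 1, det(A) = -11
Characteristic polynomial: λ² - tr(A)λ + det(A) = λ² - λ - 11
λ² - λ - 11 = 0  ⇒  λ = (1 ± √((-1)² - 4·(-11)))/2 = (1 ± √(45))/2
  = (1 + 3√5)/2,  (1 - 3√5)/2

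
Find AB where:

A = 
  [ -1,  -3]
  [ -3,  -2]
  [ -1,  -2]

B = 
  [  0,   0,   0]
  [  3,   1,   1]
A is 3×2 and B is 2×3, so AB is 3×3. Each entry is (row of A)·(column of B):
AB[1,1] = (-1)(0) + (-3)(3) = -9
AB[1,2] = (-1)(0) + (-3)(1) = -3
AB[1,3] = (-1)(0) + (-3)(1) = -3
AB[2,1] = (-3)(0) + (-2)(3) = -6
AB[2,2] = (-3)(0) + (-2)(1) = -2
AB[2,3] = (-3)(0) + (-2)(1) = -2
AB[3,1] = (-1)(0) + (-2)(3) = -6
AB[3,2] = (-1)(0) + (-2)(1) = -2
AB[3,3] = (-1)(0) + (-2)(1) = -2

AB = 
  [ -9,  -3,  -3]
  [ -6,  -2,  -2]
  [ -6,  -2,  -2]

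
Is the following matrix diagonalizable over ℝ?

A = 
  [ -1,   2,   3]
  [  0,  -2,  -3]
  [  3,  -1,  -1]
Yes

Characteristic polynomial: det(λI - A) = λ³ + 4λ² - 7λ - 1
By the rational root theorem any rational root is an integer dividing 1; none of those is a root, so p(λ) has no rational roots and hence (being an irreducible cubic) no repeated roots.
Discriminant of the cubic: Δ = 2889
Δ > 0 ⇒ three distinct real eigenvalues: λ ≈ -5.288, -0.1331, 1.421
Three distinct real eigenvalues, so A has 3 independent eigenvectors.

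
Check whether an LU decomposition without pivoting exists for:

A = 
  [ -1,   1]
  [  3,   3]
Yes.
A[1,1] = -1 ≠ 0, so Gaussian elimination proceeds without a row swap: multiplier ℓ₂₁ = (3)/(-1) = -3, and U[2,2] = 3 - (-3)(1) = 6.
L = 
  [  1,   0]
  [ -3,   1]
U = 
  [ -1,   1]
  [  0,   6]
Check row 2 of LU: [(-3)(-1), (-3)(1) + 6] = [3, 3] = row 2 of A ✓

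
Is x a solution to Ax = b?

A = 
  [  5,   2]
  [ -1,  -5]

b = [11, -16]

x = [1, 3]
Yes

Ax = [11, -16] = b ✓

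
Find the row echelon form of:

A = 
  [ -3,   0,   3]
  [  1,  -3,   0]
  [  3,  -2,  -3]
Row operations:
R2 → R2 + (1/3)·R1
R3 → R3 + (1)·R1
R3 → R3 - (2/3)·R2

Resulting echelon form:
REF = 
  [  -3,    0,    3]
  [   0,   -3,    1]
  [   0,    0, -2/3]

Rank = 3 (number of non-zero pivot rows).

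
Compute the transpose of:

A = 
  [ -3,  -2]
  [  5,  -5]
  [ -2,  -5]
Aᵀ = 
  [ -3,   5,  -2]
  [ -2,  -5,  -5]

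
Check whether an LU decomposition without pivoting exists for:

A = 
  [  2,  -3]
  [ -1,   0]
Yes.
A[1,1] = 2 ≠ 0, so Gaussian elimination proceeds without a row swap: multiplier ℓ₂₁ = (-1)/(2) = -1/2, and U[2,2] = 0 - (-1/2)(-3) = -3/2.
L = 
  [   1,    0]
  [-1/2,    1]
U = 
  [   2,   -3]
  [   0, -3/2]
Check row 2 of LU: [(-1/2)(2), (-1/2)(-3) + (-3/2)] = [-1, 0] = row 2 of A ✓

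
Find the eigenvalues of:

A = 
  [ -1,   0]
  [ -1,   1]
λ = 1, -1

tr(A) = 0, det(A) = -1
Characteristic polynomial: λ² - tr(A)λ + det(A) = λ² - 1
λ² - 1 = (λ + 1)(λ - 1)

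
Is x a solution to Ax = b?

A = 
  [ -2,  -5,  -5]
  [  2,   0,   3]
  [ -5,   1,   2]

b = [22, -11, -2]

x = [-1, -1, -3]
Yes

Ax = [22, -11, -2] = b ✓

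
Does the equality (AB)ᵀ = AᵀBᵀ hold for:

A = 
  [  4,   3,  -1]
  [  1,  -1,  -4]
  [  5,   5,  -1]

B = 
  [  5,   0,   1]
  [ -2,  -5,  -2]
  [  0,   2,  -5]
No

(AB)ᵀ = 
  [ 14,   7,  15]
  [-17,  -3, -27]
  [  3,  23,   0]

AᵀBᵀ = 
  [ 25, -23, -23]
  [ 20, -11, -27]
  [ -6,  24,  -3]

The two matrices differ, so (AB)ᵀ ≠ AᵀBᵀ in general. The correct identity is (AB)ᵀ = BᵀAᵀ.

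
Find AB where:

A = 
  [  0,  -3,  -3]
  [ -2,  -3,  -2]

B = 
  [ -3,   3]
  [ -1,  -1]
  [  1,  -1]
AB = 
  [  0,   6]
  [  7,  -1]

A is 2×3 and B is 3×2, so AB is 2×2. Each entry is (row of A)·(column of B):
AB[1,1] = (0)(-3) + (-3)(-1) + (-3)(1) = 0
AB[1,2] = (0)(3) + (-3)(-1) + (-3)(-1) = 6
AB[2,1] = (-2)(-3) + (-3)(-1) + (-2)(1) = 7
AB[2,2] = (-2)(3) + (-3)(-1) + (-2)(-1) = -1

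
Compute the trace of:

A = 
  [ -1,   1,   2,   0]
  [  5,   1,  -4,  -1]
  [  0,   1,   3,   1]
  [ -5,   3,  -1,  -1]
2

tr(A) = -1 + 1 + 3 + -1 = 2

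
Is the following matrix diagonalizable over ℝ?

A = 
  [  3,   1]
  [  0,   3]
No

tr(A) = 6, det(A) = 9
Characteristic polynomial: λ² - tr(A)λ + det(A) = λ² - 6λ + 9
λ² - 6λ + 9 = (λ - 3)²
Eigenvalues: 3, 3
λ=3: alg. mult. = 2, geom. mult. = 2 - rank(A - (3)I) = 2 - 1 = 1
Sum of geometric multiplicities = 1 < n = 2, so there aren't enough independent eigenvectors.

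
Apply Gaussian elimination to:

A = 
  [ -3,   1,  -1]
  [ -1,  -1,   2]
Row operations:
R2 → R2 - (1/3)·R1

Resulting echelon form:
REF = 
  [  -3,    1,   -1]
  [   0, -4/3,  7/3]

Rank = 2 (number of non-zero pivot rows).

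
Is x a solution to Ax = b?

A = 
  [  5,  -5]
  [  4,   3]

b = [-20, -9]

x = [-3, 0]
No

Ax = [-15, -12] ≠ b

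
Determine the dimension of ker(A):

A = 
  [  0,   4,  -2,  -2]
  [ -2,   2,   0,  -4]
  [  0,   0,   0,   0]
nullity(A) = 2

Row reduce:
Swap R1 ↔ R2
REF = 
  [ -2,   2,   0,  -4]
  [  0,   4,  -2,  -2]
  [  0,   0,   0,   0]
Pivot columns: 1, 2 → 2 pivots.
rank(A) = 2, so nullity(A) = 4 - 2 = 2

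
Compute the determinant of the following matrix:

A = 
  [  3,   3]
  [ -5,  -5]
For a 2×2 matrix, det = ad - bc = (3)(-5) - (3)(-5) = 0

det(A) = 0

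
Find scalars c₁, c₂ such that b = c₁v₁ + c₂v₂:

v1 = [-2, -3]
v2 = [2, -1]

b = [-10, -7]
c1 = 3, c2 = -2

b = 3·v1 + -2·v2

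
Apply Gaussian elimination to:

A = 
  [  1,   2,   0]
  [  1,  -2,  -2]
Row operations:
R2 → R2 - (1)·R1

Resulting echelon form:
REF = 
  [  1,   2,   0]
  [  0,  -4,  -2]

Rank = 2 (number of non-zero pivot rows).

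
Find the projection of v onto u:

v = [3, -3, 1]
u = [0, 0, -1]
proj_u(v) = [0, 0, 1]

v·u = (3)(0) + (-3)(0) + (1)(-1) = -1
u·u = (0)² + (0)² + (-1)² = 1
proj_u(v) = (v·u / u·u) × u = (-1/1) × u = (-1) × u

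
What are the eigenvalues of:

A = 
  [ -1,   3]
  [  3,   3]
λ = 1 + √13, 1 - √13  (≈ 4.606, -2.606)

tr(A) = 2, det(A) = -12
Characteristic polynomial: λ² - tr(A)λ + det(A) = λ² - 2λ - 12
λ² - 2λ - 12 = 0  ⇒  λ = (2 ± √((-2)² - 4·(-12)))/2 = (2 ± √(52))/2
  = 1 + √13,  1 - √13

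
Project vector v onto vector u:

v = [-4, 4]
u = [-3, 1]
proj_u(v) = [-24/5, 8/5]

v·u = (-4)(-3) + (4)(1) = 16
u·u = (-3)² + (1)² = 10
proj_u(v) = (v·u / u·u) × u = (16/10) × u = (8/5) × u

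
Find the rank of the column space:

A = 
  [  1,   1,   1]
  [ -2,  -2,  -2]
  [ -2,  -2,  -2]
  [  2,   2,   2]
Row reduce:
R2 → R2 + (2)·R1
R3 → R3 + (2)·R1
R4 → R4 - (2)·R1
REF = 
  [  1,   1,   1]
  [  0,   0,   0]
  [  0,   0,   0]
  [  0,   0,   0]
Pivot columns: 1 → 1 pivot.
dim(Col(A)) = number of pivot columns = 1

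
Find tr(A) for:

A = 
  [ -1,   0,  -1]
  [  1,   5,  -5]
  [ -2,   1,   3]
7

tr(A) = -1 + 5 + 3 = 7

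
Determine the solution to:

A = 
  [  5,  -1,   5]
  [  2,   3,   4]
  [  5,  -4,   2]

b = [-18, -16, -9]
Row reduce the augmented matrix [A|b]:
R2 → R2 - (2/5)·R1
R3 → R3 - (1)·R1
R3 → R3 + (15/17)·R2
REF = 
  [     5,     -1,      5,    -18]
  [     0,   17/5,      2,  -44/5]
  [     0,      0, -21/17,  21/17]

Back-substitution:
x₃ = (21/17) / (-21/17) = -1
x₂ = (-44/5 - (2)(-1)) / (17/5) = -2
x₁ = (-18 - (-1)(-2) - (5)(-1)) / 5 = -3

x = [-3, -2, -1]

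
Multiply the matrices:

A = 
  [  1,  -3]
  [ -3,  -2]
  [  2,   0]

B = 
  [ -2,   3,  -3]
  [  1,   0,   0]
A is 3×2 and B is 2×3, so AB is 3×3. Each entry is (row of A)·(column of B):
AB[1,1] = (1)(-2) + (-3)(1) = -5
AB[1,2] = (1)(3) + (-3)(0) = 3
AB[1,3] = (1)(-3) + (-3)(0) = -3
AB[2,1] = (-3)(-2) + (-2)(1) = 4
AB[2,2] = (-3)(3) + (-2)(0) = -9
AB[2,3] = (-3)(-3) + (-2)(0) = 9
AB[3,1] = (2)(-2) + (0)(1) = -4
AB[3,2] = (2)(3) + (0)(0) = 6
AB[3,3] = (2)(-3) + (0)(0) = -6

AB = 
  [ -5,   3,  -3]
  [  4,  -9,   9]
  [ -4,   6,  -6]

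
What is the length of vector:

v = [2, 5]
5.385

||v||₂ = √((2)² + (5)²) = √29 = 5.385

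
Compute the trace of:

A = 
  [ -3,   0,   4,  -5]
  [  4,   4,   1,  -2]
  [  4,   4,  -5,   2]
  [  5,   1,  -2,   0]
-4

tr(A) = -3 + 4 + -5 + 0 = -4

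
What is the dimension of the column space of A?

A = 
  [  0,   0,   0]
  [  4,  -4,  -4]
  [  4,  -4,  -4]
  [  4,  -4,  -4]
Row reduce:
Swap R1 ↔ R2
R3 → R3 - (1)·R1
R4 → R4 - (1)·R1
REF = 
  [  4,  -4,  -4]
  [  0,   0,   0]
  [  0,   0,   0]
  [  0,   0,   0]
Pivot columns: 1 → 1 pivot.
dim(Col(A)) = number of pivot columns = 1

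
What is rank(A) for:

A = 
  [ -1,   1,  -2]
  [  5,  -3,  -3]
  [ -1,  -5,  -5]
Row reduce:
R2 → R2 + (5)·R1
R3 → R3 - (1)·R1
R3 → R3 + (3)·R2
REF = 
  [ -1,   1,  -2]
  [  0,   2, -13]
  [  0,   0, -42]
Pivot columns: 1, 2, 3 → 3 pivots.

rank(A) = 3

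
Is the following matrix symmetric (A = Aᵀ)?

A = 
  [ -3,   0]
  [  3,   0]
No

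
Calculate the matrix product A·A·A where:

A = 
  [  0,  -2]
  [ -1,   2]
A^3 = 
  [  4, -12]
  [ -6,  16]

A² = A·A:
A²[1,1] = (0)(0) + (-2)(-1) = 2
A²[1,2] = (0)(-2) + (-2)(2) = -4
A²[2,1] = (-1)(0) + (2)(-1) = -2
A²[2,2] = (-1)(-2) + (2)(2) = 6
A² = 
  [  2,  -4]
  [ -2,   6]

A^3 = A^2·A:
A^3[1,1] = (2)(0) + (-4)(-1) = 4
A^3[1,2] = (2)(-2) + (-4)(2) = -12
A^3[2,1] = (-2)(0) + (6)(-1) = -6
A^3[2,2] = (-2)(-2) + (6)(2) = 16
A^3 = 
  [  4, -12]
  [ -6,  16]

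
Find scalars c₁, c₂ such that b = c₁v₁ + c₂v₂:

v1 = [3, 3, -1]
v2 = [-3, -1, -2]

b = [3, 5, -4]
c1 = 2, c2 = 1

b = 2·v1 + 1·v2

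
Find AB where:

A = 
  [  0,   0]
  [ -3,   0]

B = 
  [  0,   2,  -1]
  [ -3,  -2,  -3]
AB = 
  [  0,   0,   0]
  [  0,  -6,   3]

A is 2×2 and B is 2×3, so AB is 2×3. Each entry is (row of A)·(column of B):
AB[1,1] = (0)(0) + (0)(-3) = 0
AB[1,2] = (0)(2) + (0)(-2) = 0
AB[1,3] = (0)(-1) + (0)(-3) = 0
AB[2,1] = (-3)(0) + (0)(-3) = 0
AB[2,2] = (-3)(2) + (0)(-2) = -6
AB[2,3] = (-3)(-1) + (0)(-3) = 3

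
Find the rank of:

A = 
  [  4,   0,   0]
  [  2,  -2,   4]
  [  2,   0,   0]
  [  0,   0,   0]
Row reduce:
R2 → R2 - (1/2)·R1
R3 → R3 - (1/2)·R1
REF = 
  [  4,   0,   0]
  [  0,  -2,   4]
  [  0,   0,   0]
  [  0,   0,   0]
Pivot columns: 1, 2 → 2 pivots.

rank(A) = 2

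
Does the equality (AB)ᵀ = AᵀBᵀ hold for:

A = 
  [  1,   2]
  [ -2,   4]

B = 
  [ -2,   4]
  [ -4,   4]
Yes

(AB)ᵀ = 
  [-10, -12]
  [ 12,   8]

AᵀBᵀ = 
  [-10, -12]
  [ 12,   8]

The two matrices are equal here (so Aᵀ and Bᵀ happen to commute), but this is NOT a general identity. The correct identity is (AB)ᵀ = BᵀAᵀ.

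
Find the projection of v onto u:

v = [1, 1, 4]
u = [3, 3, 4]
proj_u(v) = [33/17, 33/17, 44/17]

v·u = (1)(3) + (1)(3) + (4)(4) = 22
u·u = (3)² + (3)² + (4)² = 34
proj_u(v) = (v·u / u·u) × u = (22/34) × u = (11/17) × u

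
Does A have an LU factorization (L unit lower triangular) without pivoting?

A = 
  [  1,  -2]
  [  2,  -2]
Yes.
A[1,1] = 1 ≠ 0, so Gaussian elimination proceeds without a row swap: multiplier ℓ₂₁ = (2)/(1) = 2, and U[2,2] = -2 - (2)(-2) = 2.
L = 
  [  1,   0]
  [  2,   1]
U = 
  [  1,  -2]
  [  0,   2]
Check row 2 of LU: [(2)(1), (2)(-2) + 2] = [2, -2] = row 2 of A ✓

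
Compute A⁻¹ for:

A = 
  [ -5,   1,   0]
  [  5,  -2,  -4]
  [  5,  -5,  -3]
det(A) = (-5)·((-2)(-3) - (-4)(-5)) - (1)·((5)(-3) - (-4)(5)) + (0)·((5)(-5) - (-2)(5))
  = (-5)(-14) - (1)(5) + (0)(-15)
  = 65
det(A) = 65 ≠ 0, so A is invertible.

Cofactors Cᵢⱼ = (-1)ⁱ⁺ʲ·Mᵢⱼ:
C = 
  [-14,  -5, -15]
  [  3,  15, -20]
  [ -4, -20,   5]

adj(A) = Cᵀ:
adj(A) = 
  [-14,   3,  -4]
  [ -5,  15, -20]
  [-15, -20,   5]

A⁻¹ = (1/65) · adj(A):
A⁻¹ = 
  [-14/65,   3/65,  -4/65]
  [ -1/13,   3/13,  -4/13]
  [ -3/13,  -4/13,   1/13]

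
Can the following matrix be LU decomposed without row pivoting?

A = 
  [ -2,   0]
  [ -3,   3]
Yes.
A[1,1] = -2 ≠ 0, so Gaussian elimination proceeds without a row swap: multiplier ℓ₂₁ = (-3)/(-2) = 3/2, and U[2,2] = 3 - (3/2)(0) = 3.
L = 
  [  1,   0]
  [3/2,   1]
U = 
  [ -2,   0]
  [  0,   3]
Check row 2 of LU: [(3/2)(-2), (3/2)(0) + 3] = [-3, 3] = row 2 of A ✓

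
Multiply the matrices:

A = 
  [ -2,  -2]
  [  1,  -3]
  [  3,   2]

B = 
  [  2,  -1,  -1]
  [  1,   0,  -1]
AB = 
  [ -6,   2,   4]
  [ -1,  -1,   2]
  [  8,  -3,  -5]

A is 3×2 and B is 2×3, so AB is 3×3. Each entry is (row of A)·(column of B):
AB[1,1] = (-2)(2) + (-2)(1) = -6
AB[1,2] = (-2)(-1) + (-2)(0) = 2
AB[1,3] = (-2)(-1) + (-2)(-1) = 4
AB[2,1] = (1)(2) + (-3)(1) = -1
AB[2,2] = (1)(-1) + (-3)(0) = -1
AB[2,3] = (1)(-1) + (-3)(-1) = 2
AB[3,1] = (3)(2) + (2)(1) = 8
AB[3,2] = (3)(-1) + (2)(0) = -3
AB[3,3] = (3)(-1) + (2)(-1) = -5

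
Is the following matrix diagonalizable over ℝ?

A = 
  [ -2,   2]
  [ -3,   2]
No

tr(A) = 0, det(A) = 2
Characteristic polynomial: λ² - tr(A)λ + det(A) = λ² + 2
λ² + 2 = 0  ⇒  λ = (0 ± √((0)² - 4·(2)))/2 = (0 ± √(-8))/2
  = i√2,  -i√2
Eigenvalues: i√2, -i√2  (≈ 0 + 1.414i, 0 - 1.414i)
Has complex eigenvalues (not diagonalizable over ℝ).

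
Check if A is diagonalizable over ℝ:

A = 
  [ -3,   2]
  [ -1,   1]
Yes

tr(A) = -2, det(A) = -1
Characteristic polynomial: λ² - tr(A)λ + det(A) = λ² + 2λ - 1
λ² + 2λ - 1 = 0  ⇒  λ = (-2 ± √((2)² - 4·(-1)))/2 = (-2 ± √(8))/2
  = -1 + √2,  -1 - √2
Eigenvalues: -1 + √2, -1 - √2  (≈ 0.4142, -2.414)
The two irrational eigenvalues are distinct (simple), so each has alg. mult. = geom. mult. = 1.
Sum of geometric multiplicities equals n, so A has n independent eigenvectors.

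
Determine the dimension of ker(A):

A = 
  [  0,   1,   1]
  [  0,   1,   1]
nullity(A) = 2

Row reduce:
R2 → R2 - (1)·R1
REF = 
  [  0,   1,   1]
  [  0,   0,   0]
Pivot columns: 2 → 1 pivot.
rank(A) = 1, so nullity(A) = 3 - 1 = 2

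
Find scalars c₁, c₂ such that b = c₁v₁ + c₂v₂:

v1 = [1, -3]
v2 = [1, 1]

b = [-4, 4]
c1 = -2, c2 = -2

b = -2·v1 + -2·v2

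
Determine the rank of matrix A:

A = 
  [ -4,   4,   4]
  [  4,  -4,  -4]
Row reduce:
R2 → R2 + (1)·R1
REF = 
  [ -4,   4,   4]
  [  0,   0,   0]
Pivot columns: 1 → 1 pivot.

rank(A) = 1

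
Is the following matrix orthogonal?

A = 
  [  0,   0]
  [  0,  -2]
No

AᵀA = 
  [  0,   0]
  [  0,   4]
≠ I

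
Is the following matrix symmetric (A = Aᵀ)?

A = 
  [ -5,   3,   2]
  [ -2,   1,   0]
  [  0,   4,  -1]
No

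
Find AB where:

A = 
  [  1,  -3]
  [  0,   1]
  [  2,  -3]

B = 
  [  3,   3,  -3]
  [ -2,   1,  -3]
AB = 
  [  9,   0,   6]
  [ -2,   1,  -3]
  [ 12,   3,   3]

A is 3×2 and B is 2×3, so AB is 3×3. Each entry is (row of A)·(column of B):
AB[1,1] = (1)(3) + (-3)(-2) = 9
AB[1,2] = (1)(3) + (-3)(1) = 0
AB[1,3] = (1)(-3) + (-3)(-3) = 6
AB[2,1] = (0)(3) + (1)(-2) = -2
AB[2,2] = (0)(3) + (1)(1) = 1
AB[2,3] = (0)(-3) + (1)(-3) = -3
AB[3,1] = (2)(3) + (-3)(-2) = 12
AB[3,2] = (2)(3) + (-3)(1) = 3
AB[3,3] = (2)(-3) + (-3)(-3) = 3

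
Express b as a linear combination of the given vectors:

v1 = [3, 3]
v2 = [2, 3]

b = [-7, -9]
c1 = -1, c2 = -2

b = -1·v1 + -2·v2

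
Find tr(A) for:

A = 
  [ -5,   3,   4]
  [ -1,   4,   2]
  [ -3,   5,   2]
1

tr(A) = -5 + 4 + 2 = 1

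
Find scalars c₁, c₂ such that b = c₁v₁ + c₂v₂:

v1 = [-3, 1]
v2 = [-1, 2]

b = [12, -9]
c1 = -3, c2 = -3

b = -3·v1 + -3·v2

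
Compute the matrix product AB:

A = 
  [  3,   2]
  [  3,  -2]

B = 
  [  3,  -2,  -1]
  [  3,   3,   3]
A is 2×2 and B is 2×3, so AB is 2×3. Each entry is (row of A)·(column of B):
AB[1,1] = (3)(3) + (2)(3) = 15
AB[1,2] = (3)(-2) + (2)(3) = 0
AB[1,3] = (3)(-1) + (2)(3) = 3
AB[2,1] = (3)(3) + (-2)(3) = 3
AB[2,2] = (3)(-2) + (-2)(3) = -12
AB[2,3] = (3)(-1) + (-2)(3) = -9

AB = 
  [ 15,   0,   3]
  [  3, -12,  -9]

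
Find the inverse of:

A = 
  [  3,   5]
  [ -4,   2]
det(A) = (3)(2) - (5)(-4) = 26
For a 2×2 matrix, A⁻¹ = (1/det(A)) · [[d, -b], [-c, a]]
    = (1/26) · [[2, -5], [4, 3]]

A⁻¹ = 
  [ 1/13, -5/26]
  [ 2/13,  3/26]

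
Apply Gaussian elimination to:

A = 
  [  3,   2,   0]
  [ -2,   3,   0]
Row operations:
R2 → R2 + (2/3)·R1

Resulting echelon form:
REF = 
  [   3,    2,    0]
  [   0, 13/3,    0]

Rank = 2 (number of non-zero pivot rows).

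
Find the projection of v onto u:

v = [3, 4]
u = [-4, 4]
proj_u(v) = [-1/2, 1/2]

v·u = (3)(-4) + (4)(4) = 4
u·u = (-4)² + (4)² = 32
proj_u(v) = (v·u / u·u) × u = (4/32) × u = (1/8) × u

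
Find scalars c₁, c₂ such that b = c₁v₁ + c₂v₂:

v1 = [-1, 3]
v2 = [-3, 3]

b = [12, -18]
c1 = -3, c2 = -3

b = -3·v1 + -3·v2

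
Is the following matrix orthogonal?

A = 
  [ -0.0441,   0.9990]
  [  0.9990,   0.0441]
Yes

AᵀA = 
  [  0.9999,   0]
  [  0,   0.9999]
≈ I (equal to I up to the 4-dp rounding of the entries)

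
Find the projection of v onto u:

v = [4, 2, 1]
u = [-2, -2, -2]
proj_u(v) = [7/3, 7/3, 7/3]

v·u = (4)(-2) + (2)(-2) + (1)(-2) = -14
u·u = (-2)² + (-2)² + (-2)² = 12
proj_u(v) = (v·u / u·u) × u = (-14/12) × u = (-7/6) × u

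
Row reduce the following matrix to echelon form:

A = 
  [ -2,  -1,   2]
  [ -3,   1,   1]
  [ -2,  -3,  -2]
Row operations:
R2 → R2 - (3/2)·R1
R3 → R3 - (1)·R1
R3 → R3 + (4/5)·R2

Resulting echelon form:
REF = 
  [   -2,    -1,     2]
  [    0,   5/2,    -2]
  [    0,     0, -28/5]

Rank = 3 (number of non-zero pivot rows).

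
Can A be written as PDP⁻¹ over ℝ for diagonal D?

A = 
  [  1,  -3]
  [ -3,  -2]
Yes

tr(A) = -1, det(A) = -11
Characteristic polynomial: λ² - tr(A)λ + det(A) = λ² + λ - 11
λ² + λ - 11 = 0  ⇒  λ = (-1 ± √((1)² - 4·(-11)))/2 = (-1 ± √(45))/2
  = (-1 + 3√5)/2,  (-1 - 3√5)/2
Eigenvalues: (-1 + 3√5)/2, (-1 - 3√5)/2  (≈ 2.854, -3.854)
The two irrational eigenvalues are distinct (simple), so each has alg. mult. = geom. mult. = 1.
Sum of geometric multiplicities equals n, so A has n independent eigenvectors.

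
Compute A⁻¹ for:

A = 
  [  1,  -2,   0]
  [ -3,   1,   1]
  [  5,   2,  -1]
det(A) = (1)·((1)(-1) - (1)(2)) - (-2)·((-3)(-1) - (1)(5)) + (0)·((-3)(2) - (1)(5))
  = (1)(-3) - (-2)(-2) + (0)(-11)
  = -7
det(A) = -7 ≠ 0, so A is invertible.

Cofactors Cᵢⱼ = (-1)ⁱ⁺ʲ·Mᵢⱼ:
C = 
  [ -3,   2, -11]
  [ -2,  -1, -12]
  [ -2,  -1,  -5]

adj(A) = Cᵀ:
adj(A) = 
  [ -3,  -2,  -2]
  [  2,  -1,  -1]
  [-11, -12,  -5]

A⁻¹ = (-1/7) · adj(A):
A⁻¹ = 
  [ 3/7,  2/7,  2/7]
  [-2/7,  1/7,  1/7]
  [11/7, 12/7,  5/7]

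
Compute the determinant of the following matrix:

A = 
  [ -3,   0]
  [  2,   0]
0

For a 2×2 matrix, det = ad - bc = (-3)(0) - (0)(2) = 0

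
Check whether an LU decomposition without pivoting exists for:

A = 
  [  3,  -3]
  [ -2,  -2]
Yes.
A[1,1] = 3 ≠ 0, so Gaussian elimination proceeds without a row swap: multiplier ℓ₂₁ = (-2)/(3) = -2/3, and U[2,2] = -2 - (-2/3)(-3) = -4.
L = 
  [   1,    0]
  [-2/3,    1]
U = 
  [  3,  -3]
  [  0,  -4]
Check row 2 of LU: [(-2/3)(3), (-2/3)(-3) + (-4)] = [-2, -2] = row 2 of A ✓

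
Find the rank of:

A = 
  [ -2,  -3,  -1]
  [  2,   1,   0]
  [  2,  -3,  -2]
Row reduce:
R2 → R2 + (1)·R1
R3 → R3 + (1)·R1
R3 → R3 - (3)·R2
REF = 
  [ -2,  -3,  -1]
  [  0,  -2,  -1]
  [  0,   0,   0]
Pivot columns: 1, 2 → 2 pivots.

rank(A) = 2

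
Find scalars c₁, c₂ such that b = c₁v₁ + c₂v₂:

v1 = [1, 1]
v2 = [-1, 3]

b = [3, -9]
c1 = 0, c2 = -3

b = 0·v1 + -3·v2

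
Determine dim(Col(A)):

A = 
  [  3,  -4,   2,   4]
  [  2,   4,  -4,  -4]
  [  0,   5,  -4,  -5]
Row reduce:
R2 → R2 - (2/3)·R1
R3 → R3 - (3/4)·R2
REF = 
  [    3,    -4,     2,     4]
  [    0,  20/3, -16/3, -20/3]
  [    0,     0,     0,     0]
Pivot columns: 1, 2 → 2 pivots.
dim(Col(A)) = number of pivot columns = 2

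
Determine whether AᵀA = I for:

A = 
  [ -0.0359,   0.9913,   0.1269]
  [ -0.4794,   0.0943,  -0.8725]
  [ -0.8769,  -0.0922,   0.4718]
Yes

AᵀA = 
  [  1.0001,   0.0001,   0]
  [  0.0001,   1.0001,   0]
  [  0,   0,   1]
≈ I (equal to I up to the 4-dp rounding of the entries)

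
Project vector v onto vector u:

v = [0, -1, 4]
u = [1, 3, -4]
proj_u(v) = [-19/26, -57/26, 38/13]

v·u = (0)(1) + (-1)(3) + (4)(-4) = -19
u·u = (1)² + (3)² + (-4)² = 26
proj_u(v) = (v·u / u·u) × u = (-19/26) × u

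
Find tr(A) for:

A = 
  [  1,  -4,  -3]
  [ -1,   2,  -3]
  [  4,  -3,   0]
3

tr(A) = 1 + 2 + 0 = 3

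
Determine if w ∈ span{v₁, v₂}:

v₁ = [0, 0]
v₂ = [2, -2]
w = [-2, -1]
No

Form the augmented matrix and row-reduce:
[v₁|v₂|w] = 
  [  0,   2,  -2]
  [  0,  -2,  -1]
R2 → R2 + (1)·R1
REF = 
  [  0,   2,  -2]
  [  0,   0,  -3]

Row 2 reads [0 0 | -3], i.e. 0 = -3, so the system is inconsistent and w ∉ span{v₁, v₂}.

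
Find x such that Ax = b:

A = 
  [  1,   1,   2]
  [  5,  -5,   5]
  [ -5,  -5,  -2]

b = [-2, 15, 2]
x = [2, -2, -1]

Row reduce the augmented matrix [A|b]:
R2 → R2 - (5)·R1
R3 → R3 + (5)·R1
REF = 
  [  1,   1,   2,  -2]
  [  0, -10,  -5,  25]
  [  0,   0,   8,  -8]

Back-substitution:
x₃ = (-8) / 8 = -1
x₂ = (25 - (-5)(-1)) / (-10) = -2
x₁ = (-2 - (1)(-2) - (2)(-1)) / 1 = 2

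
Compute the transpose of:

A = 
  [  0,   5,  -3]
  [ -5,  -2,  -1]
Aᵀ = 
  [  0,  -5]
  [  5,  -2]
  [ -3,  -1]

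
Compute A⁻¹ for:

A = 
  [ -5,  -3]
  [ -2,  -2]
det(A) = (-5)(-2) - (-3)(-2) = 4
For a 2×2 matrix, A⁻¹ = (1/det(A)) · [[d, -b], [-c, a]]
    = (1/4) · [[-2, 3], [2, -5]]

A⁻¹ = 
  [-1/2,  3/4]
  [ 1/2, -5/4]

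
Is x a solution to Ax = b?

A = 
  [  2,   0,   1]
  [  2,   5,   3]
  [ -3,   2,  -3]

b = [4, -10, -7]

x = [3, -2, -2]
Yes

Ax = [4, -10, -7] = b ✓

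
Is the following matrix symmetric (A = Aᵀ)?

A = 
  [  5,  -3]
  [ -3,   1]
Yes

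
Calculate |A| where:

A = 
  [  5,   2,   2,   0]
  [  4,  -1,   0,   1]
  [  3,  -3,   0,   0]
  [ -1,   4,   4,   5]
-156

Cofactor expansion along row 1: det(A) = a₁₁M₁₁ - a₁₂M₁₂ + a₁₃M₁₃ - a₁₄M₁₄

M₁₁ = det[[-1, 0, 1]; [-3, 0, 0]; [4, 4, 5]]
  = (-1)·((0)(5) - (0)(4)) - (0)·((-3)(5) - (0)(4)) + (1)·((-3)(4) - (0)(4))
  = (-1)(0) - (0)(-15) + (1)(-12)
  = -12
M₁₂ = det[[4, 0, 1]; [3, 0, 0]; [-1, 4, 5]]
  = (4)·((0)(5) - (0)(4)) - (0)·((3)(5) - (0)(-1)) + (1)·((3)(4) - (0)(-1))
  = (4)(0) - (0)(15) + (1)(12)
  = 12
M₁₃ = det[[4, -1, 1]; [3, -3, 0]; [-1, 4, 5]]
  = (4)·((-3)(5) - (0)(4)) - (-1)·((3)(5) - (0)(-1)) + (1)·((3)(4) - (-3)(-1))
  = (4)(-15) - (-1)(15) + (1)(9)
  = -36
M₁₄ = det[[4, -1, 0]; [3, -3, 0]; [-1, 4, 4]]
  = (4)·((-3)(4) - (0)(4)) - (-1)·((3)(4) - (0)(-1)) + (0)·((3)(4) - (-3)(-1))
  = (4)(-12) - (-1)(12) + (0)(9)
  = -36

det(A) = (5)(-12) - (2)(12) + (2)(-36) - (0)(-36) = -156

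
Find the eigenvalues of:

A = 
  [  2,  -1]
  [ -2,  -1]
λ = (1 + √17)/2, (1 - √17)/2  (≈ 2.562, -1.562)

tr(A) = 1, det(A) = -4
Characteristic polynomial: λ² - tr(A)λ + det(A) = λ² - λ - 4
λ² - λ - 4 = 0  ⇒  λ = (1 ± √((-1)² - 4·(-4)))/2 = (1 ± √(17))/2
  = (1 + √17)/2,  (1 - √17)/2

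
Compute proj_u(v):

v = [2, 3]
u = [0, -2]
v·u = (2)(0) + (3)(-2) = -6
u·u = (0)² + (-2)² = 4
proj_u(v) = (v·u / u·u) × u = (-6/4) × u = (-3/2) × u

proj_u(v) = [0, 3]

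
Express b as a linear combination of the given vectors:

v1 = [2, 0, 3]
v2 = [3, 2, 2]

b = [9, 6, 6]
c1 = 0, c2 = 3

b = 0·v1 + 3·v2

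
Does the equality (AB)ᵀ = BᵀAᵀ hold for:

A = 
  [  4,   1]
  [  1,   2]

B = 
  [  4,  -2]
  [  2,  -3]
Yes

(AB)ᵀ = 
  [ 18,   8]
  [-11,  -8]

BᵀAᵀ = 
  [ 18,   8]
  [-11,  -8]

Both sides are equal — this is the standard identity (AB)ᵀ = BᵀAᵀ, which holds for all A, B.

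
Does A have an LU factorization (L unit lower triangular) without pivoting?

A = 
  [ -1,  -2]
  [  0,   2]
Yes.
A[1,1] = -1 ≠ 0, so Gaussian elimination proceeds without a row swap: multiplier ℓ₂₁ = (0)/(-1) = 0, and U[2,2] = 2 - (0)(-2) = 2.
L = 
  [  1,   0]
  [  0,   1]
U = 
  [ -1,  -2]
  [  0,   2]
Check row 2 of LU: [(0)(-1), (0)(-2) + 2] = [0, 2] = row 2 of A ✓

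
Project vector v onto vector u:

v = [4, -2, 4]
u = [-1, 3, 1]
proj_u(v) = [6/11, -18/11, -6/11]

v·u = (4)(-1) + (-2)(3) + (4)(1) = -6
u·u = (-1)² + (3)² + (1)² = 11
proj_u(v) = (v·u / u·u) × u = (-6/11) × u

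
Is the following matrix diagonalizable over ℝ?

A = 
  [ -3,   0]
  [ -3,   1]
Yes

tr(A) = -2, det(A) = -3
Characteristic polynomial: λ² - tr(A)λ + det(A) = λ² + 2λ - 3
λ² + 2λ - 3 = (λ + 3)(λ - 1)
Eigenvalues: 1, -3
λ=-3: alg. mult. = 1, geom. mult. = 2 - rank(A - (-3)I) = 2 - 1 = 1
λ=1: alg. mult. = 1, geom. mult. = 2 - rank(A - (1)I) = 2 - 1 = 1
Sum of geometric multiplicities equals n, so A has n independent eigenvectors.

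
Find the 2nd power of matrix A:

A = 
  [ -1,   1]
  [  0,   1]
A² = A·A:
A²[1,1] = (-1)(-1) + (1)(0) = 1
A²[1,2] = (-1)(1) + (1)(1) = 0
A²[2,1] = (0)(-1) + (1)(0) = 0
A²[2,2] = (0)(1) + (1)(1) = 1
A² = 
  [  1,   0]
  [  0,   1]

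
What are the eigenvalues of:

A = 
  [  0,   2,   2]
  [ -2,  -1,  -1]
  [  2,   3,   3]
λ = 0, 2, 0

Characteristic polynomial: det(λI - A) = λ³ - 2λ²
The constant term is 0, so λ = 0 is a root: p(λ) = λ(λ² - 2λ)
λ² - 2λ = λ(λ - 2)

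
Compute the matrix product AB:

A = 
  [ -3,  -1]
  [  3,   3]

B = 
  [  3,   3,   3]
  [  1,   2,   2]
A is 2×2 and B is 2×3, so AB is 2×3. Each entry is (row of A)·(column of B):
AB[1,1] = (-3)(3) + (-1)(1) = -10
AB[1,2] = (-3)(3) + (-1)(2) = -11
AB[1,3] = (-3)(3) + (-1)(2) = -11
AB[2,1] = (3)(3) + (3)(1) = 12
AB[2,2] = (3)(3) + (3)(2) = 15
AB[2,3] = (3)(3) + (3)(2) = 15

AB = 
  [-10, -11, -11]
  [ 12,  15,  15]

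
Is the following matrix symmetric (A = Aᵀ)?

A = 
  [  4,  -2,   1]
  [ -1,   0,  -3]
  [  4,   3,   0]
No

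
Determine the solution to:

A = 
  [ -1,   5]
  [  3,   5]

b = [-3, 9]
x = [3, 0]

Row reduce the augmented matrix [A|b]:
R2 → R2 + (3)·R1
REF = 
  [ -1,   5,  -3]
  [  0,  20,   0]

Back-substitution:
x₂ = 0 / 20 = 0
x₁ = (-3 - (5)(0)) / (-1) = 3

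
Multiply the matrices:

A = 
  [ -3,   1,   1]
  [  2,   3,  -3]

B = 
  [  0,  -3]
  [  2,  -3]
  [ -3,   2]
AB = 
  [ -1,   8]
  [ 15, -21]

A is 2×3 and B is 3×2, so AB is 2×2. Each entry is (row of A)·(column of B):
AB[1,1] = (-3)(0) + (1)(2) + (1)(-3) = -1
AB[1,2] = (-3)(-3) + (1)(-3) + (1)(2) = 8
AB[2,1] = (2)(0) + (3)(2) + (-3)(-3) = 15
AB[2,2] = (2)(-3) + (3)(-3) + (-3)(2) = -21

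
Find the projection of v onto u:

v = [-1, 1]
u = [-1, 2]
proj_u(v) = [-3/5, 6/5]

v·u = (-1)(-1) + (1)(2) = 3
u·u = (-1)² + (2)² = 5
proj_u(v) = (v·u / u·u) × u = (3/5) × u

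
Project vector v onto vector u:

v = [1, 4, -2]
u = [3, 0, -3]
v·u = (1)(3) + (4)(0) + (-2)(-3) = 9
u·u = (3)² + (0)² + (-3)² = 18
proj_u(v) = (v·u / u·u) × u = (9/18) × u = (1/2) × u

proj_u(v) = [3/2, 0, -3/2]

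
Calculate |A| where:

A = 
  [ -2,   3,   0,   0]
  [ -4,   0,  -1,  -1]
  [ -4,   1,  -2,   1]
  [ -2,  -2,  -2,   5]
-56

Cofactor expansion along row 1: det(A) = a₁₁M₁₁ - a₁₂M₁₂ + a₁₃M₁₃ - a₁₄M₁₄

M₁₁ = det[[0, -1, -1]; [1, -2, 1]; [-2, -2, 5]]
  = (0)·((-2)(5) - (1)(-2)) - (-1)·((1)(5) - (1)(-2)) + (-1)·((1)(-2) - (-2)(-2))
  = (0)(-8) - (-1)(7) + (-1)(-6)
  = 13
M₁₂ = det[[-4, -1, -1]; [-4, -2, 1]; [-2, -2, 5]]
  = (-4)·((-2)(5) - (1)(-2)) - (-1)·((-4)(5) - (1)(-2)) + (-1)·((-4)(-2) - (-2)(-2))
  = (-4)(-8) - (-1)(-18) + (-1)(4)
  = 10
M₁₃ = det[[-4, 0, -1]; [-4, 1, 1]; [-2, -2, 5]]
  = (-4)·((1)(5) - (1)(-2)) - (0)·((-4)(5) - (1)(-2)) + (-1)·((-4)(-2) - (1)(-2))
  = (-4)(7) - (0)(-18) + (-1)(10)
  = -38
M₁₄ = det[[-4, 0, -1]; [-4, 1, -2]; [-2, -2, -2]]
  = (-4)·((1)(-2) - (-2)(-2)) - (0)·((-4)(-2) - (-2)(-2)) + (-1)·((-4)(-2) - (1)(-2))
  = (-4)(-6) - (0)(4) + (-1)(10)
  = 14

det(A) = (-2)(13) - (3)(10) + (0)(-38) - (0)(14) = -56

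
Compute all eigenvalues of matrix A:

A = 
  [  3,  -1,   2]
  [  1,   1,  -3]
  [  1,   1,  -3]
λ = 0, (1 + √29)/2, (1 - √29)/2  (≈ 0, 3.193, -2.193)

Characteristic polynomial: det(λI - A) = λ³ - λ² - 7λ
The constant term is 0, so λ = 0 is a root: p(λ) = λ(λ² - λ - 7)
λ² - λ - 7 = 0  ⇒  λ = (1 ± √((-1)² - 4·(-7)))/2 = (1 ± √(29))/2
  = (1 + √29)/2,  (1 - √29)/2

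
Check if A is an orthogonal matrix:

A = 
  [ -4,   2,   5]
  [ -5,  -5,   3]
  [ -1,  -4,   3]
No

AᵀA = 
  [ 42,  21, -38]
  [ 21,  45, -17]
  [-38, -17,  43]
≠ I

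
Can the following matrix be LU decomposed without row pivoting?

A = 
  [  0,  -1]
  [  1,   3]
No.
A[1,1] = 0 but A[2,1] = 1 ≠ 0. Any LU with L unit lower triangular has (LU)[1,1] = U[1,1] and (LU)[2,1] = L[2,1]·U[1,1]; matching A forces U[1,1] = 0, which then forces (LU)[2,1] = 0 ≠ 1. A row swap (pivoting) is required.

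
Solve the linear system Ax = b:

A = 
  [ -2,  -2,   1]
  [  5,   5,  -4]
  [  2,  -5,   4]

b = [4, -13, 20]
Row reduce the augmented matrix [A|b]:
R2 → R2 + (5/2)·R1
R3 → R3 + (1)·R1
Swap R2 ↔ R3
REF = 
  [  -2,   -2,    1,    4]
  [   0,   -7,    5,   24]
  [   0,    0, -3/2,   -3]

Back-substitution:
x₃ = (-3) / (-3/2) = 2
x₂ = (24 - (5)(2)) / (-7) = -2
x₁ = (4 - (-2)(-2) - (1)(2)) / (-2) = 1

x = [1, -2, 2]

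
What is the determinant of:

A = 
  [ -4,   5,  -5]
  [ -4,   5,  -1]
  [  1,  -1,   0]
4

Cofactor expansion along row 1:
det(A) = (-4)·((5)(0) - (-1)(-1)) - (5)·((-4)(0) - (-1)(1)) + (-5)·((-4)(-1) - (5)(1))
  = (-4)(-1) - (5)(1) + (-5)(-1)
  = 4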